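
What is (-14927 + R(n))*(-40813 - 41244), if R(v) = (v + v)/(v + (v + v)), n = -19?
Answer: 3674430403/3 ≈ 1.2248e+9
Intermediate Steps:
R(v) = ⅔ (R(v) = (2*v)/(v + 2*v) = (2*v)/((3*v)) = (2*v)*(1/(3*v)) = ⅔)
(-14927 + R(n))*(-40813 - 41244) = (-14927 + ⅔)*(-40813 - 41244) = -44779/3*(-82057) = 3674430403/3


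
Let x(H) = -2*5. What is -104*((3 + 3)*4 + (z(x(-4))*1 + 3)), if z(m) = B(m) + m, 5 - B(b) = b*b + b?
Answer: 7072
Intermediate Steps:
B(b) = 5 - b - b**2 (B(b) = 5 - (b*b + b) = 5 - (b**2 + b) = 5 - (b + b**2) = 5 + (-b - b**2) = 5 - b - b**2)
x(H) = -10
z(m) = 5 - m**2 (z(m) = (5 - m - m**2) + m = 5 - m**2)
-104*((3 + 3)*4 + (z(x(-4))*1 + 3)) = -104*((3 + 3)*4 + ((5 - 1*(-10)**2)*1 + 3)) = -104*(6*4 + ((5 - 1*100)*1 + 3)) = -104*(24 + ((5 - 100)*1 + 3)) = -104*(24 + (-95*1 + 3)) = -104*(24 + (-95 + 3)) = -104*(24 - 92) = -104*(-68) = 7072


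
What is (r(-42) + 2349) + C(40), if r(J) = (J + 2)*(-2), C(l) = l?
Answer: 2469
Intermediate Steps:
r(J) = -4 - 2*J (r(J) = (2 + J)*(-2) = -4 - 2*J)
(r(-42) + 2349) + C(40) = ((-4 - 2*(-42)) + 2349) + 40 = ((-4 + 84) + 2349) + 40 = (80 + 2349) + 40 = 2429 + 40 = 2469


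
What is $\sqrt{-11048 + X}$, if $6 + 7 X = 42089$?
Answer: $\frac{3 i \sqrt{27419}}{7} \approx 70.966 i$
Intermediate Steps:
$X = \frac{42083}{7}$ ($X = - \frac{6}{7} + \frac{1}{7} \cdot 42089 = - \frac{6}{7} + \frac{42089}{7} = \frac{42083}{7} \approx 6011.9$)
$\sqrt{-11048 + X} = \sqrt{-11048 + \frac{42083}{7}} = \sqrt{- \frac{35253}{7}} = \frac{3 i \sqrt{27419}}{7}$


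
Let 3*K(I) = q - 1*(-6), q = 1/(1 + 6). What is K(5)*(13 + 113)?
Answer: 258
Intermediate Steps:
q = ⅐ (q = 1/7 = ⅐ ≈ 0.14286)
K(I) = 43/21 (K(I) = (⅐ - 1*(-6))/3 = (⅐ + 6)/3 = (⅓)*(43/7) = 43/21)
K(5)*(13 + 113) = 43*(13 + 113)/21 = (43/21)*126 = 258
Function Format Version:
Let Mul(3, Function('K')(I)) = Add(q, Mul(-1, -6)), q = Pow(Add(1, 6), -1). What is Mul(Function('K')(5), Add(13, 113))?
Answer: 258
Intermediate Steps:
q = Rational(1, 7) (q = Pow(7, -1) = Rational(1, 7) ≈ 0.14286)
Function('K')(I) = Rational(43, 21) (Function('K')(I) = Mul(Rational(1, 3), Add(Rational(1, 7), Mul(-1, -6))) = Mul(Rational(1, 3), Add(Rational(1, 7), 6)) = Mul(Rational(1, 3), Rational(43, 7)) = Rational(43, 21))
Mul(Function('K')(5), Add(13, 113)) = Mul(Rational(43, 21), Add(13, 113)) = Mul(Rational(43, 21), 126) = 258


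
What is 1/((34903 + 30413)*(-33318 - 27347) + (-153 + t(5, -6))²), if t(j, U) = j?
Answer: -1/3962373236 ≈ -2.5237e-10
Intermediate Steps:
1/((34903 + 30413)*(-33318 - 27347) + (-153 + t(5, -6))²) = 1/((34903 + 30413)*(-33318 - 27347) + (-153 + 5)²) = 1/(65316*(-60665) + (-148)²) = 1/(-3962395140 + 21904) = 1/(-3962373236) = -1/3962373236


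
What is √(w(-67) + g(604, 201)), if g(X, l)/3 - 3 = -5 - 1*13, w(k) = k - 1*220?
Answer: 2*I*√83 ≈ 18.221*I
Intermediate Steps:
w(k) = -220 + k (w(k) = k - 220 = -220 + k)
g(X, l) = -45 (g(X, l) = 9 + 3*(-5 - 1*13) = 9 + 3*(-5 - 13) = 9 + 3*(-18) = 9 - 54 = -45)
√(w(-67) + g(604, 201)) = √((-220 - 67) - 45) = √(-287 - 45) = √(-332) = 2*I*√83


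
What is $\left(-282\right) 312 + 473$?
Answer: $-87511$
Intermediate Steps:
$\left(-282\right) 312 + 473 = -87984 + 473 = -87511$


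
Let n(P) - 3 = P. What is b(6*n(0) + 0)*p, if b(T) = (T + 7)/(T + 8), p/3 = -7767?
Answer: -582525/26 ≈ -22405.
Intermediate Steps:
p = -23301 (p = 3*(-7767) = -23301)
n(P) = 3 + P
b(T) = (7 + T)/(8 + T)
b(6*n(0) + 0)*p = ((7 + (6*(3 + 0) + 0))/(8 + (6*(3 + 0) + 0)))*(-23301) = ((7 + (6*3 + 0))/(8 + (6*3 + 0)))*(-23301) = ((7 + (18 + 0))/(8 + (18 + 0)))*(-23301) = ((7 + 18)/(8 + 18))*(-23301) = (25/26)*(-23301) = -582525/26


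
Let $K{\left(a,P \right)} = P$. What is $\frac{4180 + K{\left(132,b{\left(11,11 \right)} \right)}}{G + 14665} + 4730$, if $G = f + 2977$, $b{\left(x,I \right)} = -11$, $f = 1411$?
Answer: $\frac{90124859}{19053} \approx 4730.2$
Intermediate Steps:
$G = 4388$ ($G = 1411 + 2977 = 4388$)
$\frac{4180 + K{\left(132,b{\left(11,11 \right)} \right)}}{G + 14665} + 4730 = \frac{4180 - 11}{4388 + 14665} + 4730 = \frac{4169}{19053} + 4730 = \frac{90124859}{19053}$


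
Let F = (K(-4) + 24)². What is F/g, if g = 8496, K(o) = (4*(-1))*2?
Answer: 16/531 ≈ 0.030132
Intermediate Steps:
K(o) = -8 (K(o) = -4*2 = -8)
F = 256 (F = (-8 + 24)² = 16² = 256)
F/g = 256/8496 = 256*(1/8496) = 16/531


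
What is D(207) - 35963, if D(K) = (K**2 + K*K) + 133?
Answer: 49868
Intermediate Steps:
D(K) = 133 + 2*K**2 (D(K) = (K**2 + K**2) + 133 = 2*K**2 + 133 = 133 + 2*K**2)
D(207) - 35963 = (133 + 2*207**2) - 35963 = (133 + 2*42849) - 35963 = (133 + 85698) - 35963 = 85831 - 35963 = 49868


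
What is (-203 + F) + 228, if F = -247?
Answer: -222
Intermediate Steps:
(-203 + F) + 228 = (-203 - 247) + 228 = -450 + 228 = -222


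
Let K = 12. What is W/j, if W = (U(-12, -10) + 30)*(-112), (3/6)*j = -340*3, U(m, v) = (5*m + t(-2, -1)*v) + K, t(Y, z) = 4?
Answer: -812/255 ≈ -3.1843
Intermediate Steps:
U(m, v) = 12 + 4*v + 5*m (U(m, v) = (5*m + 4*v) + 12 = (4*v + 5*m) + 12 = 12 + 4*v + 5*m)
j = -2040 (j = 2*(-340*3) = 2*(-1020) = -2040)
W = 6496 (W = ((12 + 4*(-10) + 5*(-12)) + 30)*(-112) = ((12 - 40 - 60) + 30)*(-112) = (-88 + 30)*(-112) = -58*(-112) = 6496)
W/j = 6496/(-2040) = 6496*(-1/2040) = -812/255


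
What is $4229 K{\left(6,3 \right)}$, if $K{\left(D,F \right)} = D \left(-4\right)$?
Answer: $-101496$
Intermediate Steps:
$K{\left(D,F \right)} = - 4 D$
$4229 K{\left(6,3 \right)} = 4229 \left(\left(-4\right) 6\right) = 4229 \left(-24\right) = -101496$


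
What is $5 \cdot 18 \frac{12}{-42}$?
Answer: $- \frac{180}{7} \approx -25.714$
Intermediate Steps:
$5 \cdot 18 \frac{12}{-42} = 90 \cdot 12 \left(- \frac{1}{42}\right) = 90 \left(- \frac{2}{7}\right) = - \frac{180}{7}$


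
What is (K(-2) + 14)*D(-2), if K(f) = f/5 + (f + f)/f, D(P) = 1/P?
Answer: -39/5 ≈ -7.8000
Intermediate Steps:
K(f) = 2 + f/5 (K(f) = f*(⅕) + (2*f)/f = f/5 + 2 = 2 + f/5)
(K(-2) + 14)*D(-2) = ((2 + (⅕)*(-2)) + 14)/(-2) = ((2 - ⅖) + 14)*(-½) = (8/5 + 14)*(-½) = (78/5)*(-½) = -39/5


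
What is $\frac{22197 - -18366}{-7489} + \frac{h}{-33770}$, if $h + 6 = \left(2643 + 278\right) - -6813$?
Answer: $- \frac{721332751}{126451765} \approx -5.7044$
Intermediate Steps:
$h = 9728$ ($h = -6 + \left(\left(2643 + 278\right) - -6813\right) = -6 + \left(2921 + 6813\right) = -6 + 9734 = 9728$)
$\frac{22197 - -18366}{-7489} + \frac{h}{-33770} = \frac{22197 - -18366}{-7489} + \frac{9728}{-33770} = \left(22197 + 18366\right) \left(- \frac{1}{7489}\right) + 9728 \left(- \frac{1}{33770}\right) = 40563 \left(- \frac{1}{7489}\right) - \frac{4864}{16885} = - \frac{40563}{7489} - \frac{4864}{16885} = - \frac{721332751}{126451765}$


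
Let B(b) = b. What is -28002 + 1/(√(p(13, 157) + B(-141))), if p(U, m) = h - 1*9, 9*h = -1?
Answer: -28002 - 3*I*√1351/1351 ≈ -28002.0 - 0.081619*I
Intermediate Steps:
h = -⅑ (h = (⅑)*(-1) = -⅑ ≈ -0.11111)
p(U, m) = -82/9 (p(U, m) = -⅑ - 1*9 = -⅑ - 9 = -82/9)
-28002 + 1/(√(p(13, 157) + B(-141))) = -28002 + 1/(√(-82/9 - 141)) = -28002 + 1/(√(-1351/9)) = -28002 + 1/(I*√1351/3) = -28002 - 3*I*√1351/1351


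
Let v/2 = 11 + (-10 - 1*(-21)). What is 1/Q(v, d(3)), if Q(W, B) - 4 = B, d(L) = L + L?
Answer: ⅒ ≈ 0.10000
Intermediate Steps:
d(L) = 2*L
v = 44 (v = 2*(11 + (-10 - 1*(-21))) = 2*(11 + (-10 + 21)) = 2*(11 + 11) = 2*22 = 44)
Q(W, B) = 4 + B
1/Q(v, d(3)) = 1/(4 + 2*3) = 1/(4 + 6) = 1/10 = ⅒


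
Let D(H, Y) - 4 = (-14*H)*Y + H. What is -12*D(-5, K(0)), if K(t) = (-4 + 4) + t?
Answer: 12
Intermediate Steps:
K(t) = t (K(t) = 0 + t = t)
D(H, Y) = 4 + H - 14*H*Y (D(H, Y) = 4 + ((-14*H)*Y + H) = 4 + (-14*H*Y + H) = 4 + (H - 14*H*Y) = 4 + H - 14*H*Y)
-12*D(-5, K(0)) = -12*(4 - 5 - 14*(-5)*0) = -12*(4 - 5 + 0) = -12*(-1) = 12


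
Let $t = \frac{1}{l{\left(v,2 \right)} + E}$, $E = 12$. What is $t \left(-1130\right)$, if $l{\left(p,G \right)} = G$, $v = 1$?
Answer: $- \frac{565}{7} \approx -80.714$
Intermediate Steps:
$t = \frac{1}{14}$ ($t = \frac{1}{2 + 12} = \frac{1}{14} \approx 0.071429$)
$t \left(-1130\right) = \frac{1}{14} \left(-1130\right) = - \frac{565}{7}$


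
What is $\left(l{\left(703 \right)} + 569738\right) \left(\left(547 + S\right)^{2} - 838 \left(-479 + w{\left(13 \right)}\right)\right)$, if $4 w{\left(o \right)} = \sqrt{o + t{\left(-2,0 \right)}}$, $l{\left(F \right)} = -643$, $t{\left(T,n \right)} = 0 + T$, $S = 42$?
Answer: $425866877685 - \frac{238450805 \sqrt{11}}{2} \approx 4.2547 \cdot 10^{11}$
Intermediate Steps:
$t{\left(T,n \right)} = T$
$w{\left(o \right)} = \frac{\sqrt{-2 + o}}{4}$ ($w{\left(o \right)} = \frac{\sqrt{o - 2}}{4} = \frac{\sqrt{-2 + o}}{4}$)
$\left(l{\left(703 \right)} + 569738\right) \left(\left(547 + S\right)^{2} - 838 \left(-479 + w{\left(13 \right)}\right)\right) = \left(-643 + 569738\right) \left(\left(547 + 42\right)^{2} - 838 \left(-479 + \frac{\sqrt{-2 + 13}}{4}\right)\right) = 569095 \left(589^{2} - 838 \left(-479 + \frac{\sqrt{11}}{4}\right)\right) = 569095 \left(346921 + \left(401402 - \frac{419 \sqrt{11}}{2}\right)\right) = 569095 \left(748323 - \frac{419 \sqrt{11}}{2}\right) = 425866877685 - \frac{238450805 \sqrt{11}}{2}$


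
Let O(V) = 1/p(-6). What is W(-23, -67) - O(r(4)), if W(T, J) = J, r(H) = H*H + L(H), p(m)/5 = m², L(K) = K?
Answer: -12061/180 ≈ -67.006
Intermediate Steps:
p(m) = 5*m²
r(H) = H + H² (r(H) = H*H + H = H² + H = H + H²)
O(V) = 1/180 (O(V) = 1/(5*(-6)²) = 1/(5*36) = 1/180)
W(-23, -67) - O(r(4)) = -67 - 1*1/180 = -67 - 1/180 = -12061/180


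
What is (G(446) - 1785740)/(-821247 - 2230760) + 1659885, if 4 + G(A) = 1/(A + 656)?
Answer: 5582712632282777/3363311714 ≈ 1.6599e+6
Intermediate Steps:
G(A) = -4 + 1/(656 + A) (G(A) = -4 + 1/(A + 656) = -4 + 1/(656 + A))
(G(446) - 1785740)/(-821247 - 2230760) + 1659885 = ((-2623 - 4*446)/(656 + 446) - 1785740)/(-821247 - 2230760) + 1659885 = ((-2623 - 1784)/1102 - 1785740)/(-3052007) + 1659885 = ((1/1102)*(-4407) - 1785740)*(-1/3052007) + 1659885 = (-4407/1102 - 1785740)*(-1/3052007) + 1659885 = -1967889887/1102*(-1/3052007) + 1659885 = 1967889887/3363311714 + 1659885 = 5582712632282777/3363311714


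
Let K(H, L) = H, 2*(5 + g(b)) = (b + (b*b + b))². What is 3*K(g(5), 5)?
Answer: 3645/2 ≈ 1822.5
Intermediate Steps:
g(b) = -5 + (b² + 2*b)²/2 (g(b) = -5 + (b + (b*b + b))²/2 = -5 + (b + (b² + b))²/2 = -5 + (b + (b + b²))²/2 = -5 + (b² + 2*b)²/2)
3*K(g(5), 5) = 3*(-5 + (½)*5²*(2 + 5)²) = 3*(-5 + (½)*25*7²) = 3*(-5 + (½)*25*49) = 3*(-5 + 1225/2) = 3*(1215/2) = 3645/2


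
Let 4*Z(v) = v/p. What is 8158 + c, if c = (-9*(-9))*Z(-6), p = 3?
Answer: 16235/2 ≈ 8117.5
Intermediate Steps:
Z(v) = v/12 (Z(v) = (v/3)/4 = v/12)
c = -81/2 (c = (-9*(-9))*((1/12)*(-6)) = 81*(-½) = -81/2 ≈ -40.500)
8158 + c = 8158 - 81/2 = 16235/2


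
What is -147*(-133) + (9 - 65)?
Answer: 19495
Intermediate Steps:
-147*(-133) + (9 - 65) = 19551 - 56 = 19495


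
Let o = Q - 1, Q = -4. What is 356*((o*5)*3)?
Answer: -26700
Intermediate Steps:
o = -5 (o = -4 - 1 = -5)
356*((o*5)*3) = 356*(-5*5*3) = 356*(-25*3) = 356*(-75) = -26700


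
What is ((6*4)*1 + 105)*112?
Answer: 14448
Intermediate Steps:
((6*4)*1 + 105)*112 = (24*1 + 105)*112 = (24 + 105)*112 = 129*112 = 14448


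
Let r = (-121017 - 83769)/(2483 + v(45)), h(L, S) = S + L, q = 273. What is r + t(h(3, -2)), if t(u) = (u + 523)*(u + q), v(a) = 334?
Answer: 44916534/313 ≈ 1.4350e+5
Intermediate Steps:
h(L, S) = L + S
t(u) = (273 + u)*(523 + u) (t(u) = (u + 523)*(u + 273) = (523 + u)*(273 + u) = (273 + u)*(523 + u))
r = -22754/313 (r = (-121017 - 83769)/(2483 + 334) = -204786/2817 = -204786*1/2817 = -22754/313 ≈ -72.697)
r + t(h(3, -2)) = -22754/313 + (142779 + (3 - 2)² + 796*(3 - 2)) = -22754/313 + (142779 + 1² + 796*1) = -22754/313 + (142779 + 1 + 796) = -22754/313 + 143576 = 44916534/313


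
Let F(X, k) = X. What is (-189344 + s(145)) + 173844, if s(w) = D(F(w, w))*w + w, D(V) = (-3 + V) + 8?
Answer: 6395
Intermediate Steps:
D(V) = 5 + V
s(w) = w + w*(5 + w) (s(w) = (5 + w)*w + w = w*(5 + w) + w = w + w*(5 + w))
(-189344 + s(145)) + 173844 = (-189344 + 145*(6 + 145)) + 173844 = (-189344 + 145*151) + 173844 = (-189344 + 21895) + 173844 = -167449 + 173844 = 6395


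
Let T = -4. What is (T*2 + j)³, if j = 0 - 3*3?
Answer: -4913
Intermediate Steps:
j = -9 (j = 0 - 9 = -9)
(T*2 + j)³ = (-4*2 - 9)³ = (-8 - 9)³ = (-17)³ = -4913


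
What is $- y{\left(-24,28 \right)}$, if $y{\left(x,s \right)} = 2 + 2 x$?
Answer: $46$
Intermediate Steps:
$- y{\left(-24,28 \right)} = - (2 + 2 \left(-24\right)) = - (2 - 48) = \left(-1\right) \left(-46\right) = 46$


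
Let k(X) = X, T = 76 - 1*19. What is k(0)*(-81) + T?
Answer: 57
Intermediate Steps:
T = 57 (T = 76 - 19 = 57)
k(0)*(-81) + T = 0*(-81) + 57 = 0 + 57 = 57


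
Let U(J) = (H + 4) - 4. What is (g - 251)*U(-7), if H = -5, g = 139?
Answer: 560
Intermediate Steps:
U(J) = -5 (U(J) = (-5 + 4) - 4 = -1 - 4 = -5)
(g - 251)*U(-7) = (139 - 251)*(-5) = -112*(-5) = 560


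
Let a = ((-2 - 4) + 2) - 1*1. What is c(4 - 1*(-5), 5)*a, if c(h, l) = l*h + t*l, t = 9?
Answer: -450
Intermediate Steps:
c(h, l) = 9*l + h*l (c(h, l) = l*h + 9*l = h*l + 9*l = 9*l + h*l)
a = -5 (a = (-6 + 2) - 1 = -4 - 1 = -5)
c(4 - 1*(-5), 5)*a = (5*(9 + (4 - 1*(-5))))*(-5) = (5*(9 + (4 + 5)))*(-5) = (5*(9 + 9))*(-5) = (5*18)*(-5) = 90*(-5) = -450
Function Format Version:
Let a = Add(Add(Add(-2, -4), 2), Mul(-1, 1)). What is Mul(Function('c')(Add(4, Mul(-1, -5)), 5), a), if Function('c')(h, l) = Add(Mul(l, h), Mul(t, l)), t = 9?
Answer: -450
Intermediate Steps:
Function('c')(h, l) = Add(Mul(9, l), Mul(h, l)) (Function('c')(h, l) = Add(Mul(l, h), Mul(9, l)) = Add(Mul(h, l), Mul(9, l)) = Add(Mul(9, l), Mul(h, l)))
a = -5 (a = Add(Add(-6, 2), -1) = Add(-4, -1) = -5)
Mul(Function('c')(Add(4, Mul(-1, -5)), 5), a) = Mul(Mul(5, Add(9, Add(4, Mul(-1, -5)))), -5) = Mul(Mul(5, Add(9, Add(4, 5))), -5) = Mul(Mul(5, Add(9, 9)), -5) = Mul(Mul(5, 18), -5) = Mul(90, -5) = -450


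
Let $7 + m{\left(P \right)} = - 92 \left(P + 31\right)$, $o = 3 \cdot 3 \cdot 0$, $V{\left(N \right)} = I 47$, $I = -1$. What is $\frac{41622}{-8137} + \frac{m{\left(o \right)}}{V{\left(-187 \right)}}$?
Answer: $\frac{21307449}{382439} \approx 55.715$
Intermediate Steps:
$V{\left(N \right)} = -47$ ($V{\left(N \right)} = \left(-1\right) 47 = -47$)
$o = 0$ ($o = 9 \cdot 0 = 0$)
$m{\left(P \right)} = -2859 - 92 P$ ($m{\left(P \right)} = -7 - 92 \left(P + 31\right) = -7 - 92 \left(31 + P\right) = -7 - \left(2852 + 92 P\right) = -2859 - 92 P$)
$\frac{41622}{-8137} + \frac{m{\left(o \right)}}{V{\left(-187 \right)}} = \frac{41622}{-8137} + \frac{-2859 - 0}{-47} = 41622 \left(- \frac{1}{8137}\right) + \left(-2859 + 0\right) \left(- \frac{1}{47}\right) = - \frac{41622}{8137} - - \frac{2859}{47} = - \frac{41622}{8137} + \frac{2859}{47} = \frac{21307449}{382439}$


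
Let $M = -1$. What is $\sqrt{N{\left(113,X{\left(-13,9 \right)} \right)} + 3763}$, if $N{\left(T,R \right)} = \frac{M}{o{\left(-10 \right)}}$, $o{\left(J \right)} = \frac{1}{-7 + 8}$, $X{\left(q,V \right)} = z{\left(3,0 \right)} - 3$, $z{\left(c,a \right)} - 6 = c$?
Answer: $3 \sqrt{418} \approx 61.335$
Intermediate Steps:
$z{\left(c,a \right)} = 6 + c$
$X{\left(q,V \right)} = 6$ ($X{\left(q,V \right)} = \left(6 + 3\right) - 3 = 9 - 3 = 6$)
$o{\left(J \right)} = 1$ ($o{\left(J \right)} = 1^{-1} = 1$)
$N{\left(T,R \right)} = -1$ ($N{\left(T,R \right)} = - 1^{-1} = \left(-1\right) 1 = -1$)
$\sqrt{N{\left(113,X{\left(-13,9 \right)} \right)} + 3763} = \sqrt{-1 + 3763} = \sqrt{3762} = 3 \sqrt{418}$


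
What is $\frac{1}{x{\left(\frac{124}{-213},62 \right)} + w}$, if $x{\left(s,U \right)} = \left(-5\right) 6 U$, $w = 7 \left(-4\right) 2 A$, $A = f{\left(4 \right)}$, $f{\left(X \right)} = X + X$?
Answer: $- \frac{1}{2308} \approx -0.00043328$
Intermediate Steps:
$f{\left(X \right)} = 2 X$
$A = 8$ ($A = 2 \cdot 4 = 8$)
$w = -448$ ($w = 7 \left(-4\right) 2 \cdot 8 = 7 \left(\left(-8\right) 8\right) = 7 \left(-64\right) = -448$)
$x{\left(s,U \right)} = - 30 U$
$\frac{1}{x{\left(\frac{124}{-213},62 \right)} + w} = \frac{1}{\left(-30\right) 62 - 448} = \frac{1}{-1860 - 448} = \frac{1}{-2308} = - \frac{1}{2308}$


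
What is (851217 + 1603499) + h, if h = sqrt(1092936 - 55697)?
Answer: 2454716 + sqrt(1037239) ≈ 2.4557e+6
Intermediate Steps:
h = sqrt(1037239) ≈ 1018.4
(851217 + 1603499) + h = (851217 + 1603499) + sqrt(1037239) = 2454716 + sqrt(1037239)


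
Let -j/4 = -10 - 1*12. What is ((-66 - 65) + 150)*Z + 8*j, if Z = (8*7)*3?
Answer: 3896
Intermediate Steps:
j = 88 (j = -4*(-10 - 1*12) = -4*(-10 - 12) = -4*(-22) = 88)
Z = 168 (Z = 56*3 = 168)
((-66 - 65) + 150)*Z + 8*j = ((-66 - 65) + 150)*168 + 8*88 = (-131 + 150)*168 + 704 = 19*168 + 704 = 3192 + 704 = 3896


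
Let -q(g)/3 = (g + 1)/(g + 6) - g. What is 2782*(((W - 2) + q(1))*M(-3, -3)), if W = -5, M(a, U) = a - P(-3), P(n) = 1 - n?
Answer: 94588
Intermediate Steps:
M(a, U) = -4 + a (M(a, U) = a - (1 - 1*(-3)) = a - (1 + 3) = a - 1*4 = a - 4 = -4 + a)
q(g) = 3*g - 3*(1 + g)/(6 + g) (q(g) = -3*((g + 1)/(g + 6) - g) = -3*((1 + g)/(6 + g) - g) = -3*(-g + (1 + g)/(6 + g)) = 3*g - 3*(1 + g)/(6 + g))
2782*(((W - 2) + q(1))*M(-3, -3)) = 2782*(((-5 - 2) + 3*(-1 + 1**2 + 5*1)/(6 + 1))*(-4 - 3)) = 2782*((-7 + 3*(-1 + 1 + 5)/7)*(-7)) = 2782*((-7 + 3*(1/7)*5)*(-7)) = 2782*((-7 + 15/7)*(-7)) = 2782*(-34/7*(-7)) = 2782*34 = 94588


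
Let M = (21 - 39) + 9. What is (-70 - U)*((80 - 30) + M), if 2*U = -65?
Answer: -3075/2 ≈ -1537.5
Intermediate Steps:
U = -65/2 (U = (½)*(-65) = -65/2 ≈ -32.500)
M = -9 (M = -18 + 9 = -9)
(-70 - U)*((80 - 30) + M) = (-70 - 1*(-65/2))*((80 - 30) - 9) = (-70 + 65/2)*(50 - 9) = -75/2*41 = -3075/2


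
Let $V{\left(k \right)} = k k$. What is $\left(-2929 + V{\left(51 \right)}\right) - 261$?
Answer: $-589$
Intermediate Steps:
$V{\left(k \right)} = k^{2}$
$\left(-2929 + V{\left(51 \right)}\right) - 261 = \left(-2929 + 51^{2}\right) - 261 = \left(-2929 + 2601\right) - 261 = -328 - 261 = -589$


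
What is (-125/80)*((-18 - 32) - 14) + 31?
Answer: 131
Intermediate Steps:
(-125/80)*((-18 - 32) - 14) + 31 = (-125*1/80)*(-50 - 14) + 31 = -25/16*(-64) + 31 = 100 + 31 = 131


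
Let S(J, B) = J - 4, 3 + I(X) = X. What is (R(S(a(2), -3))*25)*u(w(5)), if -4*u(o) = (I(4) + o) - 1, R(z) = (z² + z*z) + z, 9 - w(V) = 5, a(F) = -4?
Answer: -3000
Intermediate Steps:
I(X) = -3 + X
S(J, B) = -4 + J
w(V) = 4 (w(V) = 9 - 1*5 = 9 - 5 = 4)
R(z) = z + 2*z² (R(z) = (z² + z²) + z = 2*z² + z = z + 2*z²)
u(o) = -o/4 (u(o) = -(((-3 + 4) + o) - 1)/4 = -((1 + o) - 1)/4 = -o/4)
(R(S(a(2), -3))*25)*u(w(5)) = (((-4 - 4)*(1 + 2*(-4 - 4)))*25)*(-¼*4) = (-8*(1 + 2*(-8))*25)*(-1) = (-8*(1 - 16)*25)*(-1) = (-8*(-15)*25)*(-1) = (120*25)*(-1) = 3000*(-1) = -3000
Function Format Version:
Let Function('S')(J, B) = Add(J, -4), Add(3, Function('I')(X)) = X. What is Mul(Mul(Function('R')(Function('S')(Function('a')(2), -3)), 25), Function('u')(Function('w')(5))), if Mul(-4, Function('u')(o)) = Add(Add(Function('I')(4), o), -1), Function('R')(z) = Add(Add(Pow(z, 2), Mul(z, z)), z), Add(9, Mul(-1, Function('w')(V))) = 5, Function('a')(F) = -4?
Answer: -3000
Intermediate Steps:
Function('I')(X) = Add(-3, X)
Function('S')(J, B) = Add(-4, J)
Function('w')(V) = 4 (Function('w')(V) = Add(9, Mul(-1, 5)) = Add(9, -5) = 4)
Function('R')(z) = Add(z, Mul(2, Pow(z, 2))) (Function('R')(z) = Add(Add(Pow(z, 2), Pow(z, 2)), z) = Add(Mul(2, Pow(z, 2)), z) = Add(z, Mul(2, Pow(z, 2))))
Function('u')(o) = Mul(Rational(-1, 4), o) (Function('u')(o) = Mul(Rational(-1, 4), Add(Add(Add(-3, 4), o), -1)) = Mul(Rational(-1, 4), Add(Add(1, o), -1)) = Mul(Rational(-1, 4), o))
Mul(Mul(Function('R')(Function('S')(Function('a')(2), -3)), 25), Function('u')(Function('w')(5))) = Mul(Mul(Mul(Add(-4, -4), Add(1, Mul(2, Add(-4, -4)))), 25), Mul(Rational(-1, 4), 4)) = Mul(Mul(Mul(-8, Add(1, Mul(2, -8))), 25), -1) = Mul(Mul(Mul(-8, Add(1, -16)), 25), -1) = Mul(Mul(Mul(-8, -15), 25), -1) = Mul(Mul(120, 25), -1) = Mul(3000, -1) = -3000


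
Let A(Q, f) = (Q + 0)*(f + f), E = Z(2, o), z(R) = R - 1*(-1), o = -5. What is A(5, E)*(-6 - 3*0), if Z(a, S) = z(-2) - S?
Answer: -240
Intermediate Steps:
z(R) = 1 + R (z(R) = R + 1 = 1 + R)
Z(a, S) = -1 - S (Z(a, S) = (1 - 2) - S = -1 - S)
E = 4 (E = -1 - 1*(-5) = -1 + 5 = 4)
A(Q, f) = 2*Q*f (A(Q, f) = Q*(2*f) = 2*Q*f)
A(5, E)*(-6 - 3*0) = (2*5*4)*(-6 - 3*0) = 40*(-6 + 0) = 40*(-6) = -240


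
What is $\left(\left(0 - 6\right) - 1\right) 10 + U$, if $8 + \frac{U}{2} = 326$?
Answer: $566$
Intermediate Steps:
$U = 636$ ($U = -16 + 2 \cdot 326 = -16 + 652 = 636$)
$\left(\left(0 - 6\right) - 1\right) 10 + U = \left(\left(0 - 6\right) - 1\right) 10 + 636 = \left(-6 - 1\right) 10 + 636 = \left(-7\right) 10 + 636 = -70 + 636 = 566$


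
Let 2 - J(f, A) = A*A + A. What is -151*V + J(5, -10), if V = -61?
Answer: 9123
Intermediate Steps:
J(f, A) = 2 - A - A² (J(f, A) = 2 - (A*A + A) = 2 - (A² + A) = 2 - (A + A²) = 2 + (-A - A²) = 2 - A - A²)
-151*V + J(5, -10) = -151*(-61) + (2 - 1*(-10) - 1*(-10)²) = 9211 + (2 + 10 - 1*100) = 9211 + (2 + 10 - 100) = 9211 - 88 = 9123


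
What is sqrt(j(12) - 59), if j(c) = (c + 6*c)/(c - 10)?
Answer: I*sqrt(17) ≈ 4.1231*I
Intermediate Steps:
j(c) = 7*c/(-10 + c) (j(c) = (7*c)/(-10 + c) = 7*c/(-10 + c))
sqrt(j(12) - 59) = sqrt(7*12/(-10 + 12) - 59) = sqrt(7*12/2 - 59) = sqrt(7*12*(1/2) - 59) = sqrt(42 - 59) = sqrt(-17) = I*sqrt(17)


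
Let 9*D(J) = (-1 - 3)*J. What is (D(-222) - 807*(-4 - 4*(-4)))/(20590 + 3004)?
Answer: -14378/35391 ≈ -0.40626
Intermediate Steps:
D(J) = -4*J/9 (D(J) = ((-1 - 3)*J)/9 = (-4*J)/9 = -4*J/9)
(D(-222) - 807*(-4 - 4*(-4)))/(20590 + 3004) = (-4/9*(-222) - 807*(-4 - 4*(-4)))/(20590 + 3004) = (296/3 - 807*(-4 + 16))/23594 = (296/3 - 807*12)*(1/23594) = (296/3 - 9684)*(1/23594) = -28756/3*1/23594 = -14378/35391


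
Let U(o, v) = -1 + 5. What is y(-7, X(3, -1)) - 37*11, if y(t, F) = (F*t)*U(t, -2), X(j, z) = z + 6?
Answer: -547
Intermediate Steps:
X(j, z) = 6 + z
U(o, v) = 4
y(t, F) = 4*F*t (y(t, F) = (F*t)*4 = 4*F*t)
y(-7, X(3, -1)) - 37*11 = 4*(6 - 1)*(-7) - 37*11 = 4*5*(-7) - 407 = -140 - 407 = -547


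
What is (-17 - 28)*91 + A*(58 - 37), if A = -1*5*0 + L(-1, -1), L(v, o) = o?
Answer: -4116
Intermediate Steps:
A = -1 (A = -1*5*0 - 1 = -5*0 - 1 = 0 - 1 = -1)
(-17 - 28)*91 + A*(58 - 37) = (-17 - 28)*91 - (58 - 37) = -45*91 - 1*21 = -4095 - 21 = -4116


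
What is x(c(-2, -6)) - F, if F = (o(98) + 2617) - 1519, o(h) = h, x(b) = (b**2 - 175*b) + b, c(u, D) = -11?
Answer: 839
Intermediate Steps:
x(b) = b**2 - 174*b
F = 1196 (F = (98 + 2617) - 1519 = 2715 - 1519 = 1196)
x(c(-2, -6)) - F = -11*(-174 - 11) - 1*1196 = -11*(-185) - 1196 = 2035 - 1196 = 839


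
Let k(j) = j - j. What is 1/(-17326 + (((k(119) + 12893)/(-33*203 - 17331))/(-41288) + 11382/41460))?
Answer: -685576092240/11878103154264769 ≈ -5.7718e-5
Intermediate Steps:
k(j) = 0
1/(-17326 + (((k(119) + 12893)/(-33*203 - 17331))/(-41288) + 11382/41460)) = 1/(-17326 + (((0 + 12893)/(-33*203 - 17331))/(-41288) + 11382/41460)) = 1/(-17326 + ((12893/(-6699 - 17331))*(-1/41288) + 11382*(1/41460))) = 1/(-17326 + ((12893/(-24030))*(-1/41288) + 1897/6910)) = 1/(-17326 + ((12893*(-1/24030))*(-1/41288) + 1897/6910)) = 1/(-17326 + (-12893/24030*(-1/41288) + 1897/6910)) = 1/(-17326 + (12893/992150640 + 1897/6910)) = 1/(-17326 + 188219885471/685576092240) = 1/(-11878103154264769/685576092240) = -685576092240/11878103154264769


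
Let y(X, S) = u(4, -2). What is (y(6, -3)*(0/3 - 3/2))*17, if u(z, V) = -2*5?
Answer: 255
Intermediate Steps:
u(z, V) = -10
y(X, S) = -10
(y(6, -3)*(0/3 - 3/2))*17 = -10*(0/3 - 3/2)*17 = -10*(0*(⅓) - 3*½)*17 = -10*(0 - 3/2)*17 = -10*(-3/2)*17 = 15*17 = 255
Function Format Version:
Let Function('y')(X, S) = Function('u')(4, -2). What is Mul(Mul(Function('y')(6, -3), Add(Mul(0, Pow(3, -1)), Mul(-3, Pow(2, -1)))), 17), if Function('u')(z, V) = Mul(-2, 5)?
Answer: 255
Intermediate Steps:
Function('u')(z, V) = -10
Function('y')(X, S) = -10
Mul(Mul(Function('y')(6, -3), Add(Mul(0, Pow(3, -1)), Mul(-3, Pow(2, -1)))), 17) = Mul(Mul(-10, Add(Mul(0, Pow(3, -1)), Mul(-3, Pow(2, -1)))), 17) = Mul(Mul(-10, Add(Mul(0, Rational(1, 3)), Mul(-3, Rational(1, 2)))), 17) = Mul(Mul(-10, Add(0, Rational(-3, 2))), 17) = Mul(Mul(-10, Rational(-3, 2)), 17) = Mul(15, 17) = 255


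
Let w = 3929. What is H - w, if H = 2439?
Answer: -1490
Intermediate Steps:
H - w = 2439 - 1*3929 = 2439 - 3929 = -1490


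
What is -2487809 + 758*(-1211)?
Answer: -3405747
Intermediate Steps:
-2487809 + 758*(-1211) = -2487809 - 917938 = -3405747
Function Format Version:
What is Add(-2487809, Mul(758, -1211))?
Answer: -3405747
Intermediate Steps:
Add(-2487809, Mul(758, -1211)) = Add(-2487809, -917938) = -3405747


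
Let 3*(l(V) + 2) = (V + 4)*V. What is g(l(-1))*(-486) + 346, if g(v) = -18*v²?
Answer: 79078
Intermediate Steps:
l(V) = -2 + V*(4 + V)/3 (l(V) = -2 + ((V + 4)*V)/3 = -2 + ((4 + V)*V)/3 = -2 + (V*(4 + V))/3 = -2 + V*(4 + V)/3)
g(l(-1))*(-486) + 346 = -18*(-2 + (⅓)*(-1)² + (4/3)*(-1))²*(-486) + 346 = -18*(-2 + (⅓)*1 - 4/3)²*(-486) + 346 = -18*(-2 + ⅓ - 4/3)²*(-486) + 346 = -18*(-3)²*(-486) + 346 = -18*9*(-486) + 346 = -162*(-486) + 346 = 78732 + 346 = 79078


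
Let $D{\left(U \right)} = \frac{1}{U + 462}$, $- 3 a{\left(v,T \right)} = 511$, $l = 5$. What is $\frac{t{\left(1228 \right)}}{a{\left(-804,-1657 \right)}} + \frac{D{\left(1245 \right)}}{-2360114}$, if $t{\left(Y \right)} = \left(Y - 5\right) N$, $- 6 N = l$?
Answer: $\frac{6158897441437}{1029336579789} \approx 5.9834$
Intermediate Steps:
$a{\left(v,T \right)} = - \frac{511}{3}$ ($a{\left(v,T \right)} = \left(- \frac{1}{3}\right) 511 = - \frac{511}{3}$)
$N = - \frac{5}{6}$ ($N = \left(- \frac{1}{6}\right) 5 = - \frac{5}{6} \approx -0.83333$)
$D{\left(U \right)} = \frac{1}{462 + U}$
$t{\left(Y \right)} = \frac{25}{6} - \frac{5 Y}{6}$ ($t{\left(Y \right)} = \left(Y - 5\right) \left(- \frac{5}{6}\right) = \left(-5 + Y\right) \left(- \frac{5}{6}\right) = \frac{25}{6} - \frac{5 Y}{6}$)
$\frac{t{\left(1228 \right)}}{a{\left(-804,-1657 \right)}} + \frac{D{\left(1245 \right)}}{-2360114} = \frac{\frac{25}{6} - \frac{3070}{3}}{- \frac{511}{3}} + \frac{1}{\left(462 + 1245\right) \left(-2360114\right)} = \left(\frac{25}{6} - \frac{3070}{3}\right) \left(- \frac{3}{511}\right) + \frac{1}{1707} \left(- \frac{1}{2360114}\right) = \left(- \frac{6115}{6}\right) \left(- \frac{3}{511}\right) + \frac{1}{1707} \left(- \frac{1}{2360114}\right) = \frac{6115}{1022} - \frac{1}{4028714598} = \frac{6158897441437}{1029336579789}$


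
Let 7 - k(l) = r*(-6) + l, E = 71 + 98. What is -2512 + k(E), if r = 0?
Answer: -2674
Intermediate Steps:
E = 169
k(l) = 7 - l (k(l) = 7 - (0*(-6) + l) = 7 - (0 + l) = 7 - l)
-2512 + k(E) = -2512 + (7 - 1*169) = -2512 + (7 - 169) = -2512 - 162 = -2674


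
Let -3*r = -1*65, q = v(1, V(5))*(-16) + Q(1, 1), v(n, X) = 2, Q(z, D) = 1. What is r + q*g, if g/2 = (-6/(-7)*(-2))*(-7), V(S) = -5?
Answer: -2167/3 ≈ -722.33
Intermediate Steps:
g = 24 (g = 2*((-6/(-7)*(-2))*(-7)) = 2*((-6*(-⅐)*(-2))*(-7)) = 2*(((6/7)*(-2))*(-7)) = 2*(-12/7*(-7)) = 2*12 = 24)
q = -31 (q = 2*(-16) + 1 = -32 + 1 = -31)
r = 65/3 (r = -(-1)*65/3 = -⅓*(-65) = 65/3 ≈ 21.667)
r + q*g = 65/3 - 31*24 = 65/3 - 744 = -2167/3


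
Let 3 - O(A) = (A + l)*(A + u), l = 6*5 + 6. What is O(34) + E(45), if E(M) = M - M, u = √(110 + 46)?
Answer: -2377 - 140*√39 ≈ -3251.3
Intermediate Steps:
u = 2*√39 (u = √156 = 2*√39 ≈ 12.490)
l = 36 (l = 30 + 6 = 36)
E(M) = 0
O(A) = 3 - (36 + A)*(A + 2*√39) (O(A) = 3 - (A + 36)*(A + 2*√39) = 3 - (36 + A)*(A + 2*√39))
O(34) + E(45) = (3 - 1*34² - 72*√39 - 36*34 - 2*34*√39) + 0 = (3 - 1*1156 - 72*√39 - 1224 - 68*√39) + 0 = (3 - 1156 - 72*√39 - 1224 - 68*√39) + 0 = (-2377 - 140*√39) + 0 = -2377 - 140*√39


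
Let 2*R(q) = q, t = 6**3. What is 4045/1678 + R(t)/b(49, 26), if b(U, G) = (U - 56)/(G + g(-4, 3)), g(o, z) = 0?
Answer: -4683509/11746 ≈ -398.73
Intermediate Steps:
t = 216
R(q) = q/2
b(U, G) = (-56 + U)/G (b(U, G) = (U - 56)/(G + 0) = (-56 + U)/G)
4045/1678 + R(t)/b(49, 26) = 4045/1678 + ((1/2)*216)/(((-56 + 49)/26)) = 4045*(1/1678) + 108/(((1/26)*(-7))) = 4045/1678 + 108/(-7/26) = 4045/1678 + 108*(-26/7) = 4045/1678 - 2808/7 = -4683509/11746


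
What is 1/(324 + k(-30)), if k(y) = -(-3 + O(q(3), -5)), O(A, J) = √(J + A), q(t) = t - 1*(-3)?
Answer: 1/326 ≈ 0.0030675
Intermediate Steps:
q(t) = 3 + t (q(t) = t + 3 = 3 + t)
O(A, J) = √(A + J)
k(y) = 2 (k(y) = -(-3 + √((3 + 3) - 5)) = -(-3 + √(6 - 5)) = -(-3 + √1) = -(-3 + 1) = -1*(-2) = 2)
1/(324 + k(-30)) = 1/(324 + 2) = 1/326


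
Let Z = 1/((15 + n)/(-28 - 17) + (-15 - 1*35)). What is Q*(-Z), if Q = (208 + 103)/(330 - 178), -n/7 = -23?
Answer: 13995/368752 ≈ 0.037952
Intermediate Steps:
n = 161 (n = -7*(-23) = 161)
Q = 311/152 ≈ 2.0461
Z = -45/2426 (Z = 1/((15 + 161)/(-28 - 17) + (-15 - 1*35)) = 1/(176/(-45) + (-15 - 35)) = 1/(176*(-1/45) - 50) = 1/(-176/45 - 50) = 1/(-2426/45) = -45/2426 ≈ -0.018549)
Q*(-Z) = 311*(-1*(-45/2426))/152 = (311/152)*(45/2426) = 13995/368752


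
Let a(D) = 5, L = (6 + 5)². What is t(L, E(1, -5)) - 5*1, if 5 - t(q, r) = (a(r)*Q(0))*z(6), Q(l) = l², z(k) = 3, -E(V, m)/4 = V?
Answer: 0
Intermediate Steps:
E(V, m) = -4*V
L = 121 (L = 11² = 121)
t(q, r) = 5 (t(q, r) = 5 - 5*0²*3 = 5 - 5*0*3 = 5 - 0*3 = 5 - 1*0 = 5 + 0 = 5)
t(L, E(1, -5)) - 5*1 = 5 - 5*1 = 5 - 5 = 0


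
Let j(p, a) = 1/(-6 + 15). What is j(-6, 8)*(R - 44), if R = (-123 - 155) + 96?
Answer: -226/9 ≈ -25.111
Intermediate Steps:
R = -182 (R = -278 + 96 = -182)
j(p, a) = ⅑ (j(p, a) = 1/9 = ⅑)
j(-6, 8)*(R - 44) = (-182 - 44)/9 = (⅑)*(-226) = -226/9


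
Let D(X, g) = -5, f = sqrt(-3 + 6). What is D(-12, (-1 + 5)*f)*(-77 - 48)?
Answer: 625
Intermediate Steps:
f = sqrt(3) ≈ 1.7320
D(-12, (-1 + 5)*f)*(-77 - 48) = -5*(-77 - 48) = -5*(-125) = 625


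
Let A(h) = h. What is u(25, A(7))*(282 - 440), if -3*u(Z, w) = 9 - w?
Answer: 316/3 ≈ 105.33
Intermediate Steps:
u(Z, w) = -3 + w/3 (u(Z, w) = -(9 - w)/3 = -3 + w/3)
u(25, A(7))*(282 - 440) = (-3 + (⅓)*7)*(282 - 440) = (-3 + 7/3)*(-158) = -⅔*(-158) = 316/3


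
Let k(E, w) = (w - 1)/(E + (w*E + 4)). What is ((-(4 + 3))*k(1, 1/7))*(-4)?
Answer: -14/3 ≈ -4.6667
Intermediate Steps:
k(E, w) = (-1 + w)/(4 + E + E*w) (k(E, w) = (-1 + w)/(E + (E*w + 4)) = (-1 + w)/(E + (4 + E*w)) = (-1 + w)/(4 + E + E*w))
((-(4 + 3))*k(1, 1/7))*(-4) = ((-(4 + 3))*((-1 + 1/7)/(4 + 1 + 1/7)))*(-4) = ((-1*7)*((-1 + 1/7)/(4 + 1 + 1*(1/7))))*(-4) = -7*(-6)/((4 + 1 + 1/7)*7)*(-4) = -7*(-6)/(36/7*7)*(-4) = -49*(-6)/(36*7)*(-4) = -7*(-1/6)*(-4) = (7/6)*(-4) = -14/3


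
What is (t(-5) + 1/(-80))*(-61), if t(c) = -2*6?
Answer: 58621/80 ≈ 732.76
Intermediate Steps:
t(c) = -12
(t(-5) + 1/(-80))*(-61) = (-12 + 1/(-80))*(-61) = (-12 - 1/80)*(-61) = -961/80*(-61) = 58621/80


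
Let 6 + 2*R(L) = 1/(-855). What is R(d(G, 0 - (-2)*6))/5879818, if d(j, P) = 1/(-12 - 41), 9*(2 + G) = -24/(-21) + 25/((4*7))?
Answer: -733/1436355540 ≈ -5.1032e-7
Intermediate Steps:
G = -149/84 (G = -2 + (-24/(-21) + 25/((4*7)))/9 = -2 + (-24*(-1/21) + 25/28)/9 = -2 + (8/7 + 25*(1/28))/9 = -2 + (8/7 + 25/28)/9 = -2 + (⅑)*(57/28) = -2 + 19/84 = -149/84 ≈ -1.7738)
d(j, P) = -1/53 (d(j, P) = 1/(-53) = -1/53)
R(L) = -5131/1710 (R(L) = -3 + (½)/(-855) = -3 + (½)*(-1/855) = -3 - 1/1710 = -5131/1710)
R(d(G, 0 - (-2)*6))/5879818 = -5131/1710/5879818 = -5131/1710*1/5879818 = -733/1436355540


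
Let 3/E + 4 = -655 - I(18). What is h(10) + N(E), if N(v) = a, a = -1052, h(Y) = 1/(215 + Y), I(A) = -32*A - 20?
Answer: -236699/225 ≈ -1052.0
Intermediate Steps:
I(A) = -20 - 32*A
E = -1/21 (E = 3/(-4 + (-655 - (-20 - 32*18))) = 3/(-4 + (-655 - (-20 - 576))) = 3/(-4 + (-655 - 1*(-596))) = 3/(-4 + (-655 + 596)) = 3/(-4 - 59) = 3/(-63) = 3*(-1/63) = -1/21 ≈ -0.047619)
N(v) = -1052
h(10) + N(E) = 1/(215 + 10) - 1052 = 1/225 - 1052 = -236699/225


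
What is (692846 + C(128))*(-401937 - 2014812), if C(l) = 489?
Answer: -1675616667915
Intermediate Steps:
(692846 + C(128))*(-401937 - 2014812) = (692846 + 489)*(-401937 - 2014812) = 693335*(-2416749) = -1675616667915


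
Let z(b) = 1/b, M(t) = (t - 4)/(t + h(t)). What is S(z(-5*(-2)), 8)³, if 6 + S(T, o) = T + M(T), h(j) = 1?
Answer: -1121622319/1331000 ≈ -842.69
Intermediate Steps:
M(t) = (-4 + t)/(1 + t) (M(t) = (t - 4)/(t + 1) = (-4 + t)/(1 + t))
S(T, o) = -6 + T + (-4 + T)/(1 + T) (S(T, o) = -6 + (T + (-4 + T)/(1 + T)) = -6 + T + (-4 + T)/(1 + T))
S(z(-5*(-2)), 8)³ = ((-10 + (1/(-5*(-2)))² - 4/((-5*(-2))))/(1 + 1/(-5*(-2))))³ = ((-10 + (1/10)² - 4/10)/(1 + 1/10))³ = ((-10 + (⅒)² - 4*⅒)/(1 + ⅒))³ = ((-10 + 1/100 - ⅖)/(11/10))³ = ((10/11)*(-1039/100))³ = (-1039/110)³ = -1121622319/1331000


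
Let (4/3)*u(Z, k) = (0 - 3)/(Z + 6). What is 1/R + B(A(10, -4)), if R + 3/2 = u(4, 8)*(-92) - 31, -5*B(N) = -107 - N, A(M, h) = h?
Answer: 6052/295 ≈ 20.515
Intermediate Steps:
u(Z, k) = -9/(4*(6 + Z)) (u(Z, k) = 3*((0 - 3)/(Z + 6))/4 = 3*(-3/(6 + Z))/4 = -9/(4*(6 + Z)))
B(N) = 107/5 + N/5 (B(N) = -(-107 - N)/5 = 107/5 + N/5)
R = -59/5 (R = -3/2 + (-9/(24 + 4*4)*(-92) - 31) = -3/2 + (-9/(24 + 16)*(-92) - 31) = -3/2 + (-9/40*(-92) - 31) = -3/2 + (207/10 - 31) = -3/2 - 103/10 = -59/5 ≈ -11.800)
1/R + B(A(10, -4)) = 1/(-59/5) + (107/5 + (⅕)*(-4)) = -5/59 + (107/5 - ⅘) = -5/59 + 103/5 = 6052/295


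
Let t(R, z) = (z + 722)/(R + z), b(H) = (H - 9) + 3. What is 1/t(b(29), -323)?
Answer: -100/133 ≈ -0.75188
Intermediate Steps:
b(H) = -6 + H (b(H) = (-9 + H) + 3 = -6 + H)
t(R, z) = (722 + z)/(R + z)
1/t(b(29), -323) = 1/((722 - 323)/((-6 + 29) - 323)) = 1/(399/(23 - 323)) = 1/(399/(-300)) = 1/(-1/300*399) = 1/(-133/100) = -100/133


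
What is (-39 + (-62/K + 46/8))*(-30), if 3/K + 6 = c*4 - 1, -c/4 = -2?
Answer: 32995/2 ≈ 16498.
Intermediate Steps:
c = 8 (c = -4*(-2) = 8)
K = 3/25 (K = 3/(-6 + (8*4 - 1)) = 3/(-6 + (32 - 1)) = 3/(-6 + 31) = 3/25 ≈ 0.12000)
(-39 + (-62/K + 46/8))*(-30) = (-39 + (-62/3/25 + 46/8))*(-30) = (-39 + (-62*25/3 + 46*(⅛)))*(-30) = (-39 + (-1550/3 + 23/4))*(-30) = (-39 - 6131/12)*(-30) = -6599/12*(-30) = 32995/2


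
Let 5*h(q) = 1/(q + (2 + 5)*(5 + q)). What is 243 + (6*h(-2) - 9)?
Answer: 22236/95 ≈ 234.06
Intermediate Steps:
h(q) = 1/(5*(35 + 8*q)) (h(q) = 1/(5*(q + (2 + 5)*(5 + q))) = 1/(5*(q + 7*(5 + q))) = 1/(5*(q + (35 + 7*q))) = 1/(5*(35 + 8*q)))
243 + (6*h(-2) - 9) = 243 + (6*(1/(5*(35 + 8*(-2)))) - 9) = 243 + (6*(1/(5*(35 - 16))) - 9) = 243 + (6*((1/5)/19) - 9) = 243 + (6*((1/5)*(1/19)) - 9) = 243 + (6*(1/95) - 9) = 243 + (6/95 - 9) = 243 - 849/95 = 22236/95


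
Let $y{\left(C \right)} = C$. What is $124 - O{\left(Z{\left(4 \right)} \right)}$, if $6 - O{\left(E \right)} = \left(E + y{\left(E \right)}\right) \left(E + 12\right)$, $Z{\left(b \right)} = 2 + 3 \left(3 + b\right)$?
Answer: $1728$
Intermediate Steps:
$Z{\left(b \right)} = 11 + 3 b$ ($Z{\left(b \right)} = 2 + \left(9 + 3 b\right) = 11 + 3 b$)
$O{\left(E \right)} = 6 - 2 E \left(12 + E\right)$ ($O{\left(E \right)} = 6 - \left(E + E\right) \left(E + 12\right) = 6 - 2 E \left(12 + E\right)$)
$124 - O{\left(Z{\left(4 \right)} \right)} = 124 - \left(6 - 24 \left(11 + 3 \cdot 4\right) - 2 \left(11 + 3 \cdot 4\right)^{2}\right) = 124 - \left(6 - 24 \left(11 + 12\right) - 2 \left(11 + 12\right)^{2}\right) = 124 - \left(6 - 552 - 2 \cdot 23^{2}\right) = 124 - \left(6 - 552 - 1058\right) = 124 - -1604 = 124 + 1604 = 1728$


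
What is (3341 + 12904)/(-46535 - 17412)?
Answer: -16245/63947 ≈ -0.25404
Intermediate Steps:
(3341 + 12904)/(-46535 - 17412) = 16245/(-63947) = 16245*(-1/63947) = -16245/63947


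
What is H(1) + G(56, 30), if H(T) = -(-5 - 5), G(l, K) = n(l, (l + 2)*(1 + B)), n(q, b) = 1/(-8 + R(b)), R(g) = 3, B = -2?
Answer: 49/5 ≈ 9.8000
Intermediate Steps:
n(q, b) = -⅕ (n(q, b) = 1/(-8 + 3) = 1/(-5) = -⅕)
G(l, K) = -⅕
H(T) = 10 (H(T) = -1*(-10) = 10)
H(1) + G(56, 30) = 10 - ⅕ = 49/5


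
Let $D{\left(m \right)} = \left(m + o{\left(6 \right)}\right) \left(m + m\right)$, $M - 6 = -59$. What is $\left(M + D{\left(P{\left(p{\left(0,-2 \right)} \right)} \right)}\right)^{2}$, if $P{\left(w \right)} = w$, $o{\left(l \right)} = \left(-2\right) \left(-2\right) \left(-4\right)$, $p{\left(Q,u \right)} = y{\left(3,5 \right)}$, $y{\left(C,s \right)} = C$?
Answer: $17161$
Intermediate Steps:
$p{\left(Q,u \right)} = 3$
$o{\left(l \right)} = -16$ ($o{\left(l \right)} = 4 \left(-4\right) = -16$)
$M = -53$ ($M = 6 - 59 = -53$)
$D{\left(m \right)} = 2 m \left(-16 + m\right)$ ($D{\left(m \right)} = \left(m - 16\right) \left(m + m\right) = \left(-16 + m\right) 2 m = 2 m \left(-16 + m\right)$)
$\left(M + D{\left(P{\left(p{\left(0,-2 \right)} \right)} \right)}\right)^{2} = \left(-53 + 2 \cdot 3 \left(-16 + 3\right)\right)^{2} = \left(-53 + 2 \cdot 3 \left(-13\right)\right)^{2} = \left(-53 - 78\right)^{2} = \left(-131\right)^{2} = 17161$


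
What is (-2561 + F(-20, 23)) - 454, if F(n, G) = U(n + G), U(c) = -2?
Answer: -3017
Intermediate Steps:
F(n, G) = -2
(-2561 + F(-20, 23)) - 454 = (-2561 - 2) - 454 = -2563 - 454 = -3017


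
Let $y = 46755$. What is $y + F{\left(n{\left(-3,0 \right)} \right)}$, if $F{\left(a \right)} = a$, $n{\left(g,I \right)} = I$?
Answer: $46755$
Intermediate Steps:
$y + F{\left(n{\left(-3,0 \right)} \right)} = 46755 + 0 = 46755$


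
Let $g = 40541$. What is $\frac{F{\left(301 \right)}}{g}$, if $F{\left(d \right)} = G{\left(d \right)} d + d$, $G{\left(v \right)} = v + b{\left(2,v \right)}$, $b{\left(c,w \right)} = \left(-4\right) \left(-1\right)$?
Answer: $\frac{92106}{40541} \approx 2.2719$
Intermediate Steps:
$b{\left(c,w \right)} = 4$
$G{\left(v \right)} = 4 + v$ ($G{\left(v \right)} = v + 4 = 4 + v$)
$F{\left(d \right)} = d + d \left(4 + d\right)$ ($F{\left(d \right)} = \left(4 + d\right) d + d = d \left(4 + d\right) + d = d + d \left(4 + d\right)$)
$\frac{F{\left(301 \right)}}{g} = \frac{301 \left(5 + 301\right)}{40541} = 301 \cdot 306 \cdot \frac{1}{40541} = 92106 \cdot \frac{1}{40541} = \frac{92106}{40541}$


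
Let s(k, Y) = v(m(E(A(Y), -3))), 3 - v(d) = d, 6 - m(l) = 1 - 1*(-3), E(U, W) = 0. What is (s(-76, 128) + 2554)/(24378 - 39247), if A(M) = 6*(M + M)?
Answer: -2555/14869 ≈ -0.17183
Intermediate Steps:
A(M) = 12*M (A(M) = 6*(2*M) = 12*M)
m(l) = 2 (m(l) = 6 - (1 - 1*(-3)) = 6 - (1 + 3) = 6 - 1*4 = 6 - 4 = 2)
v(d) = 3 - d
s(k, Y) = 1 (s(k, Y) = 3 - 1*2 = 3 - 2 = 1)
(s(-76, 128) + 2554)/(24378 - 39247) = (1 + 2554)/(24378 - 39247) = 2555/(-14869) = 2555*(-1/14869) = -2555/14869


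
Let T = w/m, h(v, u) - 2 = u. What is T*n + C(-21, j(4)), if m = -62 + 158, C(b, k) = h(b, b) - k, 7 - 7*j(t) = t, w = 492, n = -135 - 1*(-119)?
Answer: -710/7 ≈ -101.43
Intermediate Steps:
n = -16 (n = -135 + 119 = -16)
h(v, u) = 2 + u
j(t) = 1 - t/7
C(b, k) = 2 + b - k (C(b, k) = (2 + b) - k = 2 + b - k)
m = 96
T = 41/8 (T = 492/96 = 492*(1/96) = 41/8 ≈ 5.1250)
T*n + C(-21, j(4)) = (41/8)*(-16) + (2 - 21 - (1 - ⅐*4)) = -82 + (2 - 21 - (1 - 4/7)) = -82 + (2 - 21 - 1*3/7) = -82 + (2 - 21 - 3/7) = -82 - 136/7 = -710/7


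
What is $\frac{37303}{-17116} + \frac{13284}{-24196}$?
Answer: $- \frac{282488083}{103534684} \approx -2.7284$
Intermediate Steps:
$\frac{37303}{-17116} + \frac{13284}{-24196} = 37303 \left(- \frac{1}{17116}\right) + 13284 \left(- \frac{1}{24196}\right) = - \frac{37303}{17116} - \frac{3321}{6049} = - \frac{282488083}{103534684}$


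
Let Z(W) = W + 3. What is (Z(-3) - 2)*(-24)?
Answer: 48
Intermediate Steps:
Z(W) = 3 + W
(Z(-3) - 2)*(-24) = ((3 - 3) - 2)*(-24) = (0 - 2)*(-24) = -2*(-24) = 48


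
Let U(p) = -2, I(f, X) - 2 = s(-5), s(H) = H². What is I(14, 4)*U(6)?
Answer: -54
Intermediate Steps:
I(f, X) = 27 (I(f, X) = 2 + (-5)² = 2 + 25 = 27)
I(14, 4)*U(6) = 27*(-2) = -54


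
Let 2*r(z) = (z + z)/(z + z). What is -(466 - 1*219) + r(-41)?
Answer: -493/2 ≈ -246.50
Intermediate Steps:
r(z) = 1/2 (r(z) = ((z + z)/(z + z))/2 = ((2*z)/((2*z)))/2 = ((2*z)*(1/(2*z)))/2 = (1/2)*1 = 1/2)
-(466 - 1*219) + r(-41) = -(466 - 1*219) + 1/2 = -(466 - 219) + 1/2 = -1*247 + 1/2 = -247 + 1/2 = -493/2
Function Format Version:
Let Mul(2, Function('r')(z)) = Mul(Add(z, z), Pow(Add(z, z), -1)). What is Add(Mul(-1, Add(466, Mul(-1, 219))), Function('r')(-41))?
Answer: Rational(-493, 2) ≈ -246.50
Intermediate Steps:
Function('r')(z) = Rational(1, 2) (Function('r')(z) = Mul(Rational(1, 2), Mul(Add(z, z), Pow(Add(z, z), -1))) = Mul(Rational(1, 2), Mul(Mul(2, z), Pow(Mul(2, z), -1))) = Mul(Rational(1, 2), Mul(Mul(2, z), Mul(Rational(1, 2), Pow(z, -1)))) = Mul(Rational(1, 2), 1) = Rational(1, 2))
Add(Mul(-1, Add(466, Mul(-1, 219))), Function('r')(-41)) = Add(Mul(-1, Add(466, Mul(-1, 219))), Rational(1, 2)) = Add(Mul(-1, Add(466, -219)), Rational(1, 2)) = Add(Mul(-1, 247), Rational(1, 2)) = Add(-247, Rational(1, 2)) = Rational(-493, 2)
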